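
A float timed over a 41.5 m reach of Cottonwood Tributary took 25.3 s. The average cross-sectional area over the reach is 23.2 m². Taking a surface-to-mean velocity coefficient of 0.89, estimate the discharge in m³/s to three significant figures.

v_surface = L / t̄ = 41.5 / 25.3 = 1.640 m/s
v_mean = 0.89 × 1.640 = 1.460 m/s
Q = A × v_mean = 23.2 × 1.460 = 33.87 m³/s

33.9 m³/s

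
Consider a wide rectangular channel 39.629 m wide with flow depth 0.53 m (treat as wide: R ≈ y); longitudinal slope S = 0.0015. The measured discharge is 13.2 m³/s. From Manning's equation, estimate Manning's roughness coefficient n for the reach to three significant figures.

A = b·y = 39.629 × 0.53 = 21.00 m²
Wide channel: R ≈ y = 0.53 m
n = (1/Q)·A·R^(2/3)·S^(1/2) = (1/13.2) × 21.00 × 0.6549 × 0.03873 = 0.04036

0.0404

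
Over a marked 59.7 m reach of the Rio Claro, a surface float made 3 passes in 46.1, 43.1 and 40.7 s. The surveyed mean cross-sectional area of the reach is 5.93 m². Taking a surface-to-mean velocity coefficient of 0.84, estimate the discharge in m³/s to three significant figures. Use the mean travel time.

t̄ = (46.1 + 43.1 + 40.7) / 3 = 43.3 s
v_surface = L / t̄ = 59.7 / 43.3 = 1.379 m/s
v_mean = 0.84 × 1.379 = 1.158 m/s
Q = A × v_mean = 5.93 × 1.158 = 6.868 m³/s

6.87 m³/s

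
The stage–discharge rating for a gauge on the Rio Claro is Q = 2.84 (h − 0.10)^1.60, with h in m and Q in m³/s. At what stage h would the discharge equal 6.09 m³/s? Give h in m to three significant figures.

h − h₀ = (Q/C)^(1/b) = (6.09/2.84)^(1/1.60) = 1.611 m
h = 0.10 + 1.611 = 1.711 m

1.71 m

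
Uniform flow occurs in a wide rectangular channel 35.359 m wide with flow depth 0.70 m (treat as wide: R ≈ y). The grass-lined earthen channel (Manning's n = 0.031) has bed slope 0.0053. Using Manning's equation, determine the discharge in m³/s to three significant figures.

45.8 m³/s

A = b·y = 35.359 × 0.70 = 24.75 m²
Wide channel: R ≈ y = 0.70 m
Q = (1/n)·A·R^(2/3)·S^(1/2) = (1/0.031) × 24.75 × 0.7000^(2/3) × 0.0053^(1/2) = 45.83 m³/s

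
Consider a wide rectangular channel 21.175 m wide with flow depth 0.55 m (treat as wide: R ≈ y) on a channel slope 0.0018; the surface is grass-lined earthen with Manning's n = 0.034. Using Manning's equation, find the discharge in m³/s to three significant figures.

A = b·y = 21.175 × 0.55 = 11.65 m²
Wide channel: R ≈ y = 0.55 m
Q = (1/n)·A·R^(2/3)·S^(1/2) = (1/0.034) × 11.65 × 0.5500^(2/3) × 0.0018^(1/2) = 9.756 m³/s

9.76 m³/s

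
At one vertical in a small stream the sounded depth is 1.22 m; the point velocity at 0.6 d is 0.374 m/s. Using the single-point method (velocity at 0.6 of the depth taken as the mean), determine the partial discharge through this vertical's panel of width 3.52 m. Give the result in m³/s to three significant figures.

v̄ = v₀.₆ = 0.374 m/s
q = v̄ × d × w = 0.3740 × 1.22 × 3.52 = 1.606 m³/s

1.61 m³/s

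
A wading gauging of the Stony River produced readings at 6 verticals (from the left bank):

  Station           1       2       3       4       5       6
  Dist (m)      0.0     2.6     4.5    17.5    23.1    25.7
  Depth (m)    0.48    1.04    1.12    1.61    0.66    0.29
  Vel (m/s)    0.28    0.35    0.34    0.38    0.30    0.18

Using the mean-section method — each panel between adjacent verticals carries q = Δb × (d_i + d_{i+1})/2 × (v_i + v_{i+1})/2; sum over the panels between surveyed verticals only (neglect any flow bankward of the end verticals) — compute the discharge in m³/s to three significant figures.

10.2 m³/s

Panel 1-2: Δb = 2.6 m, d̄ = (0.48+1.04)/2 = 0.76, v̄ = (0.28+0.35)/2 = 0.315 → q = 2.6×0.76×0.315 = 0.6224 m³/s
Panel 2-3: Δb = 1.9 m, d̄ = (1.04+1.12)/2 = 1.08, v̄ = (0.35+0.34)/2 = 0.345 → q = 1.9×1.08×0.345 = 0.7079 m³/s
Panel 3-4: Δb = 13 m, d̄ = (1.12+1.61)/2 = 1.365, v̄ = (0.34+0.38)/2 = 0.36 → q = 13×1.365×0.36 = 6.388 m³/s
Panel 4-5: Δb = 5.6 m, d̄ = (1.61+0.66)/2 = 1.135, v̄ = (0.38+0.30)/2 = 0.34 → q = 5.6×1.135×0.34 = 2.161 m³/s
Panel 5-6: Δb = 2.6 m, d̄ = (0.66+0.29)/2 = 0.475, v̄ = (0.30+0.18)/2 = 0.24 → q = 2.6×0.475×0.24 = 0.2964 m³/s
Q = Σ q = 10.18 m³/s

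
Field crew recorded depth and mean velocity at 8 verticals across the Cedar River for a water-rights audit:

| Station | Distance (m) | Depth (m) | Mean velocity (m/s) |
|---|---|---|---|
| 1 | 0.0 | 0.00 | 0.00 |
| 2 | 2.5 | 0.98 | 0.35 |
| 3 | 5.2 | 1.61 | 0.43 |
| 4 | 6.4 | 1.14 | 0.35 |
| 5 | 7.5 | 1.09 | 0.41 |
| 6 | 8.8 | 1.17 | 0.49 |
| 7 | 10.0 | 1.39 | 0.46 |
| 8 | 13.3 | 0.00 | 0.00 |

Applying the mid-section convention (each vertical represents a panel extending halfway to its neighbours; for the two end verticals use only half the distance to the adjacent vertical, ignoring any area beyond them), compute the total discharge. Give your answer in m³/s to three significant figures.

5.39 m³/s

w_2 = (5.2 − 0.0)/2 = 2.6 m; q_2 = 0.35 × 0.98 × 2.6 = 0.8918 m³/s
w_3 = (6.4 − 2.5)/2 = 1.95 m; q_3 = 0.43 × 1.61 × 1.95 = 1.350 m³/s
w_4 = (7.5 − 5.2)/2 = 1.15 m; q_4 = 0.35 × 1.14 × 1.15 = 0.4589 m³/s
w_5 = (8.8 − 6.4)/2 = 1.2 m; q_5 = 0.41 × 1.09 × 1.2 = 0.5363 m³/s
w_6 = (10.0 − 7.5)/2 = 1.25 m; q_6 = 0.49 × 1.17 × 1.25 = 0.7166 m³/s
w_7 = (13.3 − 8.8)/2 = 2.25 m; q_7 = 0.46 × 1.39 × 2.25 = 1.439 m³/s
Stations 1, 8 contribute zero (depth or velocity is 0).
Q = Σ qᵢ = 5.392 m³/s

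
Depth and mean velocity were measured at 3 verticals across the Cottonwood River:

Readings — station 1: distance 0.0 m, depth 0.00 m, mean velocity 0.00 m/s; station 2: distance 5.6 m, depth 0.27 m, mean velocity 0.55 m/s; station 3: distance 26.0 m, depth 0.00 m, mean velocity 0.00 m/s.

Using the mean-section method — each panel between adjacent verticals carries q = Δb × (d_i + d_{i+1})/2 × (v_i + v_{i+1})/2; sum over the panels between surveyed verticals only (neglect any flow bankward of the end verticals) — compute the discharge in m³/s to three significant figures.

Panel 1-2: Δb = 5.6 m, d̄ = (0.00+0.27)/2 = 0.135, v̄ = (0.00+0.55)/2 = 0.275 → q = 5.6×0.135×0.275 = 0.2079 m³/s
Panel 2-3: Δb = 20.4 m, d̄ = (0.27+0.00)/2 = 0.135, v̄ = (0.55+0.00)/2 = 0.275 → q = 20.4×0.135×0.275 = 0.7574 m³/s
Q = Σ q = 0.9653 m³/s

0.965 m³/s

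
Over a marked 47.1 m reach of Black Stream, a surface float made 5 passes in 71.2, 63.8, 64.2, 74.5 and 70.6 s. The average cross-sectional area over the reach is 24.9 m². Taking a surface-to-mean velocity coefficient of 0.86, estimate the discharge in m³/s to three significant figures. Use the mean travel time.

14.6 m³/s

t̄ = (71.2 + 63.8 + 64.2 + 74.5 + 70.6) / 5 = 68.86 s
v_surface = L / t̄ = 47.1 / 68.86 = 0.6840 m/s
v_mean = 0.86 × 0.6840 = 0.5882 m/s
Q = A × v_mean = 24.9 × 0.5882 = 14.65 m³/s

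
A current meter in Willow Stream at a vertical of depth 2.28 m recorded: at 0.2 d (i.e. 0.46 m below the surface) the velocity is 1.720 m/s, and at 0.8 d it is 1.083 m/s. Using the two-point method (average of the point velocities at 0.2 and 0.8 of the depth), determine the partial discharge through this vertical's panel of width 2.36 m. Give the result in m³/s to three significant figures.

v̄ = (1.720 + 1.083) / 2 = 1.402 m/s
q = v̄ × d × w = 1.402 × 2.28 × 2.36 = 7.541 m³/s

7.54 m³/s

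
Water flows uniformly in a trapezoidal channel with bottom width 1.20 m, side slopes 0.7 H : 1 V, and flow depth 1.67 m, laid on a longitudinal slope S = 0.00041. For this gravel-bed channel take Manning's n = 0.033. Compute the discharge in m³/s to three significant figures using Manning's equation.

A = (b + z·y)·y = (1.20 + 0.7×1.67)×1.67 = 3.956 m²
P = b + 2y√(1+z²) = 1.20 + 2×1.67×√(1+0.7²) = 5.277 m
R = A/P = 3.956/5.277 = 0.7497 m
Q = (1/n)·A·R^(2/3)·S^(1/2) = (1/0.033) × 3.956 × 0.7497^(2/3) × 0.00041^(1/2) = 2.003 m³/s

2.00 m³/s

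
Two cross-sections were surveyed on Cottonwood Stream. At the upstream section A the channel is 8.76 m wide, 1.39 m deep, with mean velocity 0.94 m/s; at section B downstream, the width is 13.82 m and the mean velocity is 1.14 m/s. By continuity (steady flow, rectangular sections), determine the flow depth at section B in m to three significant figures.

Q = A₁V₁ = (8.76×1.39) × 0.94 = 11.45 m³/s
d₂ = Q/(b₂ V₂) = 11.45/(13.82×1.14) = 0.7265 m

0.726 m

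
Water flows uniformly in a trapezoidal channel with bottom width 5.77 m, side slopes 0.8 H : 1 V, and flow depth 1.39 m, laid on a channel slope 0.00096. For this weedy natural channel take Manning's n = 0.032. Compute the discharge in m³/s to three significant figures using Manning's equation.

A = (b + z·y)·y = (5.77 + 0.8×1.39)×1.39 = 9.566 m²
P = b + 2y√(1+z²) = 5.77 + 2×1.39×√(1+0.8²) = 9.330 m
R = A/P = 9.566/9.330 = 1.025 m
Q = (1/n)·A·R^(2/3)·S^(1/2) = (1/0.032) × 9.566 × 1.025^(2/3) × 0.00096^(1/2) = 9.418 m³/s

9.42 m³/s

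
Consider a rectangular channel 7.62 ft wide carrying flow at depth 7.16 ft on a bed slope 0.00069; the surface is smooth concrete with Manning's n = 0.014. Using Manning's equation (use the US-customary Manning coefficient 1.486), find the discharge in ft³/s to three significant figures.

279 ft³/s

A = b·y = 7.62 × 7.16 = 54.56 ft²
P = b + 2y = 7.62 + 2×7.16 = 21.94 ft
R = A/P = 54.56/21.94 = 2.487 ft
Q = (1.486/n)·A·R^(2/3)·S^(1/2) = (1.486/0.014) × 54.56 × 2.487^(2/3) × 0.00069^(1/2) = 279.2 ft³/s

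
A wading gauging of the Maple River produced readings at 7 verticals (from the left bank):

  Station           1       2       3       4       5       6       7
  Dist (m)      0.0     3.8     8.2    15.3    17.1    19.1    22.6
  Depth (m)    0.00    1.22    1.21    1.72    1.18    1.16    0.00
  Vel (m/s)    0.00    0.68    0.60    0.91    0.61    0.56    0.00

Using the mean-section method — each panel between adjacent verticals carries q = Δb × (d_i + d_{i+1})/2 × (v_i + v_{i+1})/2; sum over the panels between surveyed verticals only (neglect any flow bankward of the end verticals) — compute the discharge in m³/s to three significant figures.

Panel 1-2: Δb = 3.8 m, d̄ = (0.00+1.22)/2 = 0.61, v̄ = (0.00+0.68)/2 = 0.34 → q = 3.8×0.61×0.34 = 0.7881 m³/s
Panel 2-3: Δb = 4.4 m, d̄ = (1.22+1.21)/2 = 1.215, v̄ = (0.68+0.60)/2 = 0.64 → q = 4.4×1.215×0.64 = 3.421 m³/s
Panel 3-4: Δb = 7.1 m, d̄ = (1.21+1.72)/2 = 1.465, v̄ = (0.60+0.91)/2 = 0.755 → q = 7.1×1.465×0.755 = 7.853 m³/s
Panel 4-5: Δb = 1.8 m, d̄ = (1.72+1.18)/2 = 1.45, v̄ = (0.91+0.61)/2 = 0.76 → q = 1.8×1.45×0.76 = 1.984 m³/s
Panel 5-6: Δb = 2 m, d̄ = (1.18+1.16)/2 = 1.17, v̄ = (0.61+0.56)/2 = 0.585 → q = 2×1.17×0.585 = 1.369 m³/s
Panel 6-7: Δb = 3.5 m, d̄ = (1.16+0.00)/2 = 0.58, v̄ = (0.56+0.00)/2 = 0.28 → q = 3.5×0.58×0.28 = 0.5684 m³/s
Q = Σ q = 15.98 m³/s

16.0 m³/s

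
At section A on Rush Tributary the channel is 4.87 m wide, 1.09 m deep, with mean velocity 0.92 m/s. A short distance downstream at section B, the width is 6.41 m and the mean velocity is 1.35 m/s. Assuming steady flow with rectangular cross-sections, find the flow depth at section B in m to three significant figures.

Q = A₁V₁ = (4.87×1.09) × 0.92 = 4.884 m³/s
d₂ = Q/(b₂ V₂) = 4.884/(6.41×1.35) = 0.5644 m

0.564 m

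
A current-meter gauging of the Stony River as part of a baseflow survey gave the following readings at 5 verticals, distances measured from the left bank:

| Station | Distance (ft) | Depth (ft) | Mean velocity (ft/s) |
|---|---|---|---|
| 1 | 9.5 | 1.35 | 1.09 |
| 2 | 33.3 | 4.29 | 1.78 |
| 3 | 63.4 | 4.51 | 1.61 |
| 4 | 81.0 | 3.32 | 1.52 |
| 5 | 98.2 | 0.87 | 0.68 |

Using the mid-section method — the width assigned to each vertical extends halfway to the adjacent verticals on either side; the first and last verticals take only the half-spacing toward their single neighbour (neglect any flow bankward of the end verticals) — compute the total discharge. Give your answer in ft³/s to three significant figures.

489 ft³/s

w_1 = (33.3 − 9.5)/2 = 11.9 ft; q_1 = 1.09 × 1.35 × 11.9 = 17.51 ft³/s
w_2 = (63.4 − 9.5)/2 = 26.95 ft; q_2 = 1.78 × 4.29 × 26.95 = 205.8 ft³/s
w_3 = (81.0 − 33.3)/2 = 23.85 ft; q_3 = 1.61 × 4.51 × 23.85 = 173.2 ft³/s
w_4 = (98.2 − 63.4)/2 = 17.4 ft; q_4 = 1.52 × 3.32 × 17.4 = 87.81 ft³/s
w_5 = (98.2 − 81.0)/2 = 8.6 ft; q_5 = 0.68 × 0.87 × 8.6 = 5.088 ft³/s
Q = Σ qᵢ = 489.4 ft³/s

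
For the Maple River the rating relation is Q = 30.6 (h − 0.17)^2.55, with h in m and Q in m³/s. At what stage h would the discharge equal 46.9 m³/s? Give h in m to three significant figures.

h − h₀ = (Q/C)^(1/b) = (46.9/30.6)^(1/2.55) = 1.182 m
h = 0.17 + 1.182 = 1.352 m

1.35 m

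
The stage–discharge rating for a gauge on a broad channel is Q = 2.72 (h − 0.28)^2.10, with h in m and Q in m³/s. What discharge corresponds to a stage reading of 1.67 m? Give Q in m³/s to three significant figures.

5.43 m³/s

Q = 2.72 × (1.67 − 0.28)^2.10 = 2.72 × 1.39^2.10 = 5.431 m³/s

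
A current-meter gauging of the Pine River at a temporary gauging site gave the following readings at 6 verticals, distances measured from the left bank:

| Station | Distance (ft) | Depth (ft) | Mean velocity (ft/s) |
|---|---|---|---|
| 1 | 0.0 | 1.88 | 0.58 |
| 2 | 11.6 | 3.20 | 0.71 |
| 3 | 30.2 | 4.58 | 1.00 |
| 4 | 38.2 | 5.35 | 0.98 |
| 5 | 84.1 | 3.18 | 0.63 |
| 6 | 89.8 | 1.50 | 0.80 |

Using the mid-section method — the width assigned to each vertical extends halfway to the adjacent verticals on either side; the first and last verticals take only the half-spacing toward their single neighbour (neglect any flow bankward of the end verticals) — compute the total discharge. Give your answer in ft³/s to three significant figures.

298 ft³/s

w_1 = (11.6 − 0.0)/2 = 5.8 ft; q_1 = 0.58 × 1.88 × 5.8 = 6.324 ft³/s
w_2 = (30.2 − 0.0)/2 = 15.1 ft; q_2 = 0.71 × 3.20 × 15.1 = 34.31 ft³/s
w_3 = (38.2 − 11.6)/2 = 13.3 ft; q_3 = 1.00 × 4.58 × 13.3 = 60.91 ft³/s
w_4 = (84.1 − 30.2)/2 = 26.95 ft; q_4 = 0.98 × 5.35 × 26.95 = 141.3 ft³/s
w_5 = (89.8 − 38.2)/2 = 25.8 ft; q_5 = 0.63 × 3.18 × 25.8 = 51.69 ft³/s
w_6 = (89.8 − 84.1)/2 = 2.85 ft; q_6 = 0.80 × 1.50 × 2.85 = 3.420 ft³/s
Q = Σ qᵢ = 298.0 ft³/s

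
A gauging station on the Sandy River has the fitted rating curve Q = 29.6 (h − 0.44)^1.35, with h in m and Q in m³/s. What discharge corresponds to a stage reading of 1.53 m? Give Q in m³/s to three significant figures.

Q = 29.6 × (1.53 − 0.44)^1.35 = 29.6 × 1.09^1.35 = 33.25 m³/s

33.3 m³/s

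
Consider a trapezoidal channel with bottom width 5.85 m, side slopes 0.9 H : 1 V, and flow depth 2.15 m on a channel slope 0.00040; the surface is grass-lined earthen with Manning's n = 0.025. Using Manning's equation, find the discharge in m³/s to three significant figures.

17.1 m³/s

A = (b + z·y)·y = (5.85 + 0.9×2.15)×2.15 = 16.74 m²
P = b + 2y√(1+z²) = 5.85 + 2×2.15×√(1+0.9²) = 11.64 m
R = A/P = 16.74/11.64 = 1.439 m
Q = (1/n)·A·R^(2/3)·S^(1/2) = (1/0.025) × 16.74 × 1.439^(2/3) × 0.00040^(1/2) = 17.06 m³/s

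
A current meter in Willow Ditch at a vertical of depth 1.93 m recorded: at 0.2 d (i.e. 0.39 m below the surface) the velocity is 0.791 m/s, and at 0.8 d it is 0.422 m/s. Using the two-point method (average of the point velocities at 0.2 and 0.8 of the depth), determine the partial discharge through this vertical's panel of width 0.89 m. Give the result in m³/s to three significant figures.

1.04 m³/s

v̄ = (0.791 + 0.422) / 2 = 0.6065 m/s
q = v̄ × d × w = 0.6065 × 1.93 × 0.89 = 1.042 m³/s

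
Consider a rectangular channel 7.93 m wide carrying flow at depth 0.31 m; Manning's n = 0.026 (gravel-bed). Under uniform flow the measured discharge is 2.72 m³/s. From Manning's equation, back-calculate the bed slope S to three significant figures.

A = b·y = 7.93 × 0.31 = 2.458 m²
P = b + 2y = 7.93 + 2×0.31 = 8.550 m
R = A/P = 2.458/8.550 = 0.2875 m
S = (Q·n / (1·A·R^(2/3)))² = (2.72×0.026 / (1×2.458×0.4356))² = 0.004361

0.00436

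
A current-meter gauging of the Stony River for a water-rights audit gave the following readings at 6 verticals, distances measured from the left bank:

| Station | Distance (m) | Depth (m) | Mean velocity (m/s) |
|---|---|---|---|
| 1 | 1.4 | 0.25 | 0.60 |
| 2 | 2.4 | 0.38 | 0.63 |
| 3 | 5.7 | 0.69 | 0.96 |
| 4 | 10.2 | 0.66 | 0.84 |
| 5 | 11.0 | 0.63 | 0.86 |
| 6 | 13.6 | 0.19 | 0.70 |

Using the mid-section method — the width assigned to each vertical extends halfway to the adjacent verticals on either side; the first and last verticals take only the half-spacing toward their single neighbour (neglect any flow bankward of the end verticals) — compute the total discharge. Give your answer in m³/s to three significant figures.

5.74 m³/s

w_1 = (2.4 − 1.4)/2 = 0.5 m; q_1 = 0.60 × 0.25 × 0.5 = 0.07500 m³/s
w_2 = (5.7 − 1.4)/2 = 2.15 m; q_2 = 0.63 × 0.38 × 2.15 = 0.5147 m³/s
w_3 = (10.2 − 2.4)/2 = 3.9 m; q_3 = 0.96 × 0.69 × 3.9 = 2.583 m³/s
w_4 = (11.0 − 5.7)/2 = 2.65 m; q_4 = 0.84 × 0.66 × 2.65 = 1.469 m³/s
w_5 = (13.6 − 10.2)/2 = 1.7 m; q_5 = 0.86 × 0.63 × 1.7 = 0.9211 m³/s
w_6 = (13.6 − 11.0)/2 = 1.3 m; q_6 = 0.70 × 0.19 × 1.3 = 0.1729 m³/s
Q = Σ qᵢ = 5.736 m³/s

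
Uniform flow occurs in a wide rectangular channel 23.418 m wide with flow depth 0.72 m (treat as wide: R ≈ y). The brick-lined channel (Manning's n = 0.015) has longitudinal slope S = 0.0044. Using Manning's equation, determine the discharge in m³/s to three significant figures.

A = b·y = 23.418 × 0.72 = 16.86 m²
Wide channel: R ≈ y = 0.72 m
Q = (1/n)·A·R^(2/3)·S^(1/2) = (1/0.015) × 16.86 × 0.7200^(2/3) × 0.0044^(1/2) = 59.90 m³/s

59.9 m³/s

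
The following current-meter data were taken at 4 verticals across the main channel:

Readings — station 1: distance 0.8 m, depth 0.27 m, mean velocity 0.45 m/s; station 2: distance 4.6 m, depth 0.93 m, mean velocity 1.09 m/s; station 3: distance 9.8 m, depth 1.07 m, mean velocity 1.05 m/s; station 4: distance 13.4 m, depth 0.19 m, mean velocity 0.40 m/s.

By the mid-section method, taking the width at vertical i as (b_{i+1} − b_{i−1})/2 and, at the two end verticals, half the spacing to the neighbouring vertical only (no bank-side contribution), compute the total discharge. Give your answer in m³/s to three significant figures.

w_1 = (4.6 − 0.8)/2 = 1.9 m; q_1 = 0.45 × 0.27 × 1.9 = 0.2309 m³/s
w_2 = (9.8 − 0.8)/2 = 4.5 m; q_2 = 1.09 × 0.93 × 4.5 = 4.562 m³/s
w_3 = (13.4 − 4.6)/2 = 4.4 m; q_3 = 1.05 × 1.07 × 4.4 = 4.943 m³/s
w_4 = (13.4 − 9.8)/2 = 1.8 m; q_4 = 0.40 × 0.19 × 1.8 = 0.1368 m³/s
Q = Σ qᵢ = 9.873 m³/s

9.87 m³/s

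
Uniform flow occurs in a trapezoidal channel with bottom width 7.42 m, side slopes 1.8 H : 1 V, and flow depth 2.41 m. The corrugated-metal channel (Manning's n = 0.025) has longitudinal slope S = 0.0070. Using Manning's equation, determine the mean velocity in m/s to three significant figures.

A = (b + z·y)·y = (7.42 + 1.8×2.41)×2.41 = 28.34 m²
P = b + 2y√(1+z²) = 7.42 + 2×2.41×√(1+1.8²) = 17.34 m
R = A/P = 28.34/17.34 = 1.634 m
Q = (1/n)·A·R^(2/3)·S^(1/2) = (1/0.025) × 28.34 × 1.634^(2/3) × 0.0070^(1/2) = 131.5 m³/s
V = Q/A = 131.5/28.34 = 4.642 m/s

4.64 m/s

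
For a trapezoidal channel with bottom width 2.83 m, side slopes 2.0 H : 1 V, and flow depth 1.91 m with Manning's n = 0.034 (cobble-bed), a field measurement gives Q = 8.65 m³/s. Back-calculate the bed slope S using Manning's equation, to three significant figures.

0.000463

A = (b + z·y)·y = (2.83 + 2.0×1.91)×1.91 = 12.70 m²
P = b + 2y√(1+z²) = 2.83 + 2×1.91×√(1+2.0²) = 11.37 m
R = A/P = 12.70/11.37 = 1.117 m
S = (Q·n / (1·A·R^(2/3)))² = (8.65×0.034 / (1×12.70×1.077))² = 0.0004626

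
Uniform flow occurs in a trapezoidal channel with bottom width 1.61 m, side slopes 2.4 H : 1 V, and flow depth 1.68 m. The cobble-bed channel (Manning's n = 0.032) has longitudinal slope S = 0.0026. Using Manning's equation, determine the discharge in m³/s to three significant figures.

14.2 m³/s

A = (b + z·y)·y = (1.61 + 2.4×1.68)×1.68 = 9.479 m²
P = b + 2y√(1+z²) = 1.61 + 2×1.68×√(1+2.4²) = 10.35 m
R = A/P = 9.479/10.35 = 0.9162 m
Q = (1/n)·A·R^(2/3)·S^(1/2) = (1/0.032) × 9.479 × 0.9162^(2/3) × 0.0026^(1/2) = 14.25 m³/s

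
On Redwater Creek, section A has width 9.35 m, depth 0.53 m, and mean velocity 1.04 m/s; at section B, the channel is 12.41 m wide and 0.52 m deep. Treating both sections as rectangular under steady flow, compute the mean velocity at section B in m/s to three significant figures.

0.799 m/s

Q = A₁V₁ = (9.35×0.53) × 1.04 = 5.154 m³/s
A₂ = 12.41 × 0.52 = 6.453 m²
V₂ = Q/A₂ = 5.154/6.453 = 0.7986 m/s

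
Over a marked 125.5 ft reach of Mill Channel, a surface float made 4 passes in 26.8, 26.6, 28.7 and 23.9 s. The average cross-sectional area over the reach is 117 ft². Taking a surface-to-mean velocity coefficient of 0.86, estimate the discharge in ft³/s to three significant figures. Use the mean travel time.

t̄ = (26.8 + 26.6 + 28.7 + 23.9) / 4 = 26.5 s
v_surface = L / t̄ = 125.5 / 26.5 = 4.736 ft/s
v_mean = 0.86 × 4.736 = 4.073 ft/s
Q = A × v_mean = 117 × 4.073 = 476.5 ft³/s

477 ft³/s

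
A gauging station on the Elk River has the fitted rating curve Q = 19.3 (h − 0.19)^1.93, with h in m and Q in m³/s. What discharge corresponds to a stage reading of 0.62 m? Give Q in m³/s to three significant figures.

3.79 m³/s

Q = 19.3 × (0.62 − 0.19)^1.93 = 19.3 × 0.43^1.93 = 3.786 m³/s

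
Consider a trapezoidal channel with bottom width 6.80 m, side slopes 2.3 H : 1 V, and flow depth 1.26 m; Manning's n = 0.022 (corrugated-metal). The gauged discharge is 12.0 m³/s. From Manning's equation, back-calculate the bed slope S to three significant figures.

A = (b + z·y)·y = (6.80 + 2.3×1.26)×1.26 = 12.22 m²
P = b + 2y√(1+z²) = 6.80 + 2×1.26×√(1+2.3²) = 13.12 m
R = A/P = 12.22/13.12 = 0.9314 m
S = (Q·n / (1·A·R^(2/3)))² = (12.0×0.022 / (1×12.22×0.9537))² = 0.0005132

0.000513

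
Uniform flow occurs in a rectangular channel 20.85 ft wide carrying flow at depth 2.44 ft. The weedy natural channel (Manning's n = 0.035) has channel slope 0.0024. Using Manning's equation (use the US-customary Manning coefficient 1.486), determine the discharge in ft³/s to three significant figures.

167 ft³/s

A = b·y = 20.85 × 2.44 = 50.87 ft²
P = b + 2y = 20.85 + 2×2.44 = 25.73 ft
R = A/P = 50.87/25.73 = 1.977 ft
Q = (1.486/n)·A·R^(2/3)·S^(1/2) = (1.486/0.035) × 50.87 × 1.977^(2/3) × 0.0024^(1/2) = 166.7 ft³/s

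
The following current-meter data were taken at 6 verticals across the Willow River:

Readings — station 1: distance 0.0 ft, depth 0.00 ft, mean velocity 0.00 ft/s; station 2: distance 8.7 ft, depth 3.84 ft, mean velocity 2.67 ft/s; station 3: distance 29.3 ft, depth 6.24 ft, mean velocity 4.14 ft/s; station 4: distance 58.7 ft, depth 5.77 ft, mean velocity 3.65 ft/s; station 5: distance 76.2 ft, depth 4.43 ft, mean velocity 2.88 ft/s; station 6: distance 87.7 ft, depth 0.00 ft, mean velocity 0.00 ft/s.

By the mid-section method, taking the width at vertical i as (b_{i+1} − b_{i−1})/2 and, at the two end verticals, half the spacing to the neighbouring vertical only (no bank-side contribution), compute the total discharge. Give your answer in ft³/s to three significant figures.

w_2 = (29.3 − 0.0)/2 = 14.65 ft; q_2 = 2.67 × 3.84 × 14.65 = 150.2 ft³/s
w_3 = (58.7 − 8.7)/2 = 25 ft; q_3 = 4.14 × 6.24 × 25 = 645.8 ft³/s
w_4 = (76.2 − 29.3)/2 = 23.45 ft; q_4 = 3.65 × 5.77 × 23.45 = 493.9 ft³/s
w_5 = (87.7 − 58.7)/2 = 14.5 ft; q_5 = 2.88 × 4.43 × 14.5 = 185.0 ft³/s
Stations 1, 6 contribute zero (depth or velocity is 0).
Q = Σ qᵢ = 1475 ft³/s

1470 ft³/s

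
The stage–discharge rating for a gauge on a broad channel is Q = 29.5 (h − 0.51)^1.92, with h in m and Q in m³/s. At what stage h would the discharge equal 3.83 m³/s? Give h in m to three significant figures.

0.855 m

h − h₀ = (Q/C)^(1/b) = (3.83/29.5)^(1/1.92) = 0.3453 m
h = 0.51 + 0.3453 = 0.8553 m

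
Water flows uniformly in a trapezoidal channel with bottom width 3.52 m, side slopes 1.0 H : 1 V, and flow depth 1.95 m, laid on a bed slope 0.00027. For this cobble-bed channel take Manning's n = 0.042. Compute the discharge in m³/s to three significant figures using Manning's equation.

A = (b + z·y)·y = (3.52 + 1.0×1.95)×1.95 = 10.67 m²
P = b + 2y√(1+z²) = 3.52 + 2×1.95×√(1+1.0²) = 9.035 m
R = A/P = 10.67/9.035 = 1.181 m
Q = (1/n)·A·R^(2/3)·S^(1/2) = (1/0.042) × 10.67 × 1.181^(2/3) × 0.00027^(1/2) = 4.661 m³/s

4.66 m³/s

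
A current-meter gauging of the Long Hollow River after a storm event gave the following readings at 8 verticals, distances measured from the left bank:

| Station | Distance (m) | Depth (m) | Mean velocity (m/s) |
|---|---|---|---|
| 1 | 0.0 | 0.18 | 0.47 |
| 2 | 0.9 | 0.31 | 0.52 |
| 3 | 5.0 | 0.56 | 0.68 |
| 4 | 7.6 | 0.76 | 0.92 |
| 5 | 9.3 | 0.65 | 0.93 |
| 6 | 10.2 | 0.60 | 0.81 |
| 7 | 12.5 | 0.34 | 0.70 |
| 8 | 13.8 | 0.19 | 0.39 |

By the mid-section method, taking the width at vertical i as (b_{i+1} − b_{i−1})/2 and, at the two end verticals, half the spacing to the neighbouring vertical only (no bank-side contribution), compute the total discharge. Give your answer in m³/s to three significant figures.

5.26 m³/s

w_1 = (0.9 − 0.0)/2 = 0.45 m; q_1 = 0.47 × 0.18 × 0.45 = 0.03807 m³/s
w_2 = (5.0 − 0.0)/2 = 2.5 m; q_2 = 0.52 × 0.31 × 2.5 = 0.4030 m³/s
w_3 = (7.6 − 0.9)/2 = 3.35 m; q_3 = 0.68 × 0.56 × 3.35 = 1.276 m³/s
w_4 = (9.3 − 5.0)/2 = 2.15 m; q_4 = 0.92 × 0.76 × 2.15 = 1.503 m³/s
w_5 = (10.2 − 7.6)/2 = 1.3 m; q_5 = 0.93 × 0.65 × 1.3 = 0.7859 m³/s
w_6 = (12.5 − 9.3)/2 = 1.6 m; q_6 = 0.81 × 0.60 × 1.6 = 0.7776 m³/s
w_7 = (13.8 − 10.2)/2 = 1.8 m; q_7 = 0.70 × 0.34 × 1.8 = 0.4284 m³/s
w_8 = (13.8 − 12.5)/2 = 0.65 m; q_8 = 0.39 × 0.19 × 0.65 = 0.04817 m³/s
Q = Σ qᵢ = 5.260 m³/s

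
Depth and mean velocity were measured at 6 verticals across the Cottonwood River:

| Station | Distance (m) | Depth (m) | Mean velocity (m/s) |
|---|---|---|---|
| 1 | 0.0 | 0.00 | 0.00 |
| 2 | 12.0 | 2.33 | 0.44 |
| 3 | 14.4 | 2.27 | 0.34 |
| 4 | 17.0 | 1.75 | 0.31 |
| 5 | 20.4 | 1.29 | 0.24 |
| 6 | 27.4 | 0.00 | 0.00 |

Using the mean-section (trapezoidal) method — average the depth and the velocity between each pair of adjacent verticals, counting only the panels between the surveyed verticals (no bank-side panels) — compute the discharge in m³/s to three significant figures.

Panel 1-2: Δb = 12 m, d̄ = (0.00+2.33)/2 = 1.165, v̄ = (0.00+0.44)/2 = 0.22 → q = 12×1.165×0.22 = 3.076 m³/s
Panel 2-3: Δb = 2.4 m, d̄ = (2.33+2.27)/2 = 2.3, v̄ = (0.44+0.34)/2 = 0.39 → q = 2.4×2.3×0.39 = 2.153 m³/s
Panel 3-4: Δb = 2.6 m, d̄ = (2.27+1.75)/2 = 2.01, v̄ = (0.34+0.31)/2 = 0.325 → q = 2.6×2.01×0.325 = 1.698 m³/s
Panel 4-5: Δb = 3.4 m, d̄ = (1.75+1.29)/2 = 1.52, v̄ = (0.31+0.24)/2 = 0.275 → q = 3.4×1.52×0.275 = 1.421 m³/s
Panel 5-6: Δb = 7 m, d̄ = (1.29+0.00)/2 = 0.645, v̄ = (0.24+0.00)/2 = 0.12 → q = 7×0.645×0.12 = 0.5418 m³/s
Q = Σ q = 8.890 m³/s

8.89 m³/s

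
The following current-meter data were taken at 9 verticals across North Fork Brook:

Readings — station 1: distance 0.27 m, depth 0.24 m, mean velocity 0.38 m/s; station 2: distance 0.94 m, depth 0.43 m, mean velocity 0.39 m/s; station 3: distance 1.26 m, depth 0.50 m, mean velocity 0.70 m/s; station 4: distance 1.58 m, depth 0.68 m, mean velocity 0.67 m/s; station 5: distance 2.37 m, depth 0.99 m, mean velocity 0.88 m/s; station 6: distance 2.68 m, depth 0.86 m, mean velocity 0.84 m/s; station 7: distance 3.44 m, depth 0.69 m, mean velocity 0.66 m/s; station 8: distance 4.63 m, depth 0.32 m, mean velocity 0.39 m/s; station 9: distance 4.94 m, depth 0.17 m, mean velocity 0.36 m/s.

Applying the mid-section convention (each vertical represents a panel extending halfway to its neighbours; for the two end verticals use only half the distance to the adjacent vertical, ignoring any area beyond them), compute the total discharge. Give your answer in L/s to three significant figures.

w_1 = (0.94 − 0.27)/2 = 0.335 m; q_1 = 0.38 × 0.24 × 0.335 = 0.03055 m³/s
w_2 = (1.26 − 0.27)/2 = 0.495 m; q_2 = 0.39 × 0.43 × 0.495 = 0.08301 m³/s
w_3 = (1.58 − 0.94)/2 = 0.32 m; q_3 = 0.70 × 0.50 × 0.32 = 0.1120 m³/s
w_4 = (2.37 − 1.26)/2 = 0.555 m; q_4 = 0.67 × 0.68 × 0.555 = 0.2529 m³/s
w_5 = (2.68 − 1.58)/2 = 0.55 m; q_5 = 0.88 × 0.99 × 0.55 = 0.4792 m³/s
w_6 = (3.44 − 2.37)/2 = 0.535 m; q_6 = 0.84 × 0.86 × 0.535 = 0.3865 m³/s
w_7 = (4.63 − 2.68)/2 = 0.975 m; q_7 = 0.66 × 0.69 × 0.975 = 0.4440 m³/s
w_8 = (4.94 − 3.44)/2 = 0.75 m; q_8 = 0.39 × 0.32 × 0.75 = 0.09360 m³/s
w_9 = (4.94 − 4.63)/2 = 0.155 m; q_9 = 0.36 × 0.17 × 0.155 = 0.009486 m³/s
Q = Σ qᵢ = 1.891 m³/s
= 1.891 × 1000 = 1891 L/s

1890 L/s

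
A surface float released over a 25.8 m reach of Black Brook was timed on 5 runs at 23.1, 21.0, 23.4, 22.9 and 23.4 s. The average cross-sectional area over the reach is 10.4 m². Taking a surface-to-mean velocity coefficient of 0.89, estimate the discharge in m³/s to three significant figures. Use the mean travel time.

10.5 m³/s

t̄ = (23.1 + 21.0 + 23.4 + 22.9 + 23.4) / 5 = 22.76 s
v_surface = L / t̄ = 25.8 / 22.76 = 1.134 m/s
v_mean = 0.89 × 1.134 = 1.009 m/s
Q = A × v_mean = 10.4 × 1.009 = 10.49 m³/s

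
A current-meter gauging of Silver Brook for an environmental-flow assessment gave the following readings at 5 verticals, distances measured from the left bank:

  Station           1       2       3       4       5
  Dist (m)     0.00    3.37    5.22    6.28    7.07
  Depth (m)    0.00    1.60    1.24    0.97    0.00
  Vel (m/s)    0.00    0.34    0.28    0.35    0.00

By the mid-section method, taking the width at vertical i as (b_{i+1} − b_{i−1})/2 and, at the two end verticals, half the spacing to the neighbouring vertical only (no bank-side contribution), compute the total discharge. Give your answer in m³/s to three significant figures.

w_2 = (5.22 − 0.00)/2 = 2.61 m; q_2 = 0.34 × 1.60 × 2.61 = 1.420 m³/s
w_3 = (6.28 − 3.37)/2 = 1.455 m; q_3 = 0.28 × 1.24 × 1.455 = 0.5052 m³/s
w_4 = (7.07 − 5.22)/2 = 0.925 m; q_4 = 0.35 × 0.97 × 0.925 = 0.3140 m³/s
Stations 1, 5 contribute zero (depth or velocity is 0).
Q = Σ qᵢ = 2.239 m³/s

2.24 m³/s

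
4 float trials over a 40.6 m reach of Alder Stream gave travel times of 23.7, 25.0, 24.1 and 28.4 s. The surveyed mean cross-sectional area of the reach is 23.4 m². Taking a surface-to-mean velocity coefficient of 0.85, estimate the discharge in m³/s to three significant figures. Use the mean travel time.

31.9 m³/s

t̄ = (23.7 + 25.0 + 24.1 + 28.4) / 4 = 25.3 s
v_surface = L / t̄ = 40.6 / 25.3 = 1.605 m/s
v_mean = 0.85 × 1.605 = 1.364 m/s
Q = A × v_mean = 23.4 × 1.364 = 31.92 m³/s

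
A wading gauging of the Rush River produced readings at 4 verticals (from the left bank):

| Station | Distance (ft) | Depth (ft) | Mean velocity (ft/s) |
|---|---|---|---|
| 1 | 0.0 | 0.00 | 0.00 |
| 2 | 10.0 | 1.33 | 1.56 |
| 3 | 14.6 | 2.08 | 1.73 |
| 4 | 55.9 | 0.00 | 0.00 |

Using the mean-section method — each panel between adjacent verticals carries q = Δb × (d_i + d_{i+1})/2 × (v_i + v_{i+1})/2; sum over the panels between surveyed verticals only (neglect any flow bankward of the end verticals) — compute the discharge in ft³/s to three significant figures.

55.2 ft³/s

Panel 1-2: Δb = 10 ft, d̄ = (0.00+1.33)/2 = 0.665, v̄ = (0.00+1.56)/2 = 0.78 → q = 10×0.665×0.78 = 5.187 ft³/s
Panel 2-3: Δb = 4.6 ft, d̄ = (1.33+2.08)/2 = 1.705, v̄ = (1.56+1.73)/2 = 1.645 → q = 4.6×1.705×1.645 = 12.90 ft³/s
Panel 3-4: Δb = 41.3 ft, d̄ = (2.08+0.00)/2 = 1.04, v̄ = (1.73+0.00)/2 = 0.865 → q = 41.3×1.04×0.865 = 37.15 ft³/s
Q = Σ q = 55.24 ft³/s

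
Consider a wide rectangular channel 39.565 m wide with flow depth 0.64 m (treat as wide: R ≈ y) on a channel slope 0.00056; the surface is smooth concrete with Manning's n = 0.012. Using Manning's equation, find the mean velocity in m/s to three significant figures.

1.46 m/s

A = b·y = 39.565 × 0.64 = 25.32 m²
Wide channel: R ≈ y = 0.64 m
Q = (1/n)·A·R^(2/3)·S^(1/2) = (1/0.012) × 25.32 × 0.6400^(2/3) × 0.00056^(1/2) = 37.08 m³/s
V = Q/A = 37.08/25.32 = 1.465 m/s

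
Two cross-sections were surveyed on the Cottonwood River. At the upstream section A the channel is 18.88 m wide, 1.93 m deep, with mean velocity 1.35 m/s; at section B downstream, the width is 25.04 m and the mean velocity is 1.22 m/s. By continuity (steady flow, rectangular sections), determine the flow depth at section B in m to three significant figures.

Q = A₁V₁ = (18.88×1.93) × 1.35 = 49.19 m³/s
d₂ = Q/(b₂ V₂) = 49.19/(25.04×1.22) = 1.610 m

1.61 m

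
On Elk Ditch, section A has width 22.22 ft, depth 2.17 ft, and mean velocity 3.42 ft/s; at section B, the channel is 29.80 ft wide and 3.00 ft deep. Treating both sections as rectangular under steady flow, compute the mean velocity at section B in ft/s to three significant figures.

1.84 ft/s

Q = A₁V₁ = (22.22×2.17) × 3.42 = 164.9 ft³/s
A₂ = 29.80 × 3.00 = 89.40 ft²
V₂ = Q/A₂ = 164.9/89.40 = 1.845 ft/s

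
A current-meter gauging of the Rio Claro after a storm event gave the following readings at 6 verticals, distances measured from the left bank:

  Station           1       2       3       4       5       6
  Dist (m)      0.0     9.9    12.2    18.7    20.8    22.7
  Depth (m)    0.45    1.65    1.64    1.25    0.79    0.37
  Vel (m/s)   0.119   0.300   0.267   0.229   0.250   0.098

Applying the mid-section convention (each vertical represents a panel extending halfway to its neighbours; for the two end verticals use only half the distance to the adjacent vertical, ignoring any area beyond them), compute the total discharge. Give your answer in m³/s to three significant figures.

w_1 = (9.9 − 0.0)/2 = 4.95 m; q_1 = 0.119 × 0.45 × 4.95 = 0.2651 m³/s
w_2 = (12.2 − 0.0)/2 = 6.1 m; q_2 = 0.300 × 1.65 × 6.1 = 3.020 m³/s
w_3 = (18.7 − 9.9)/2 = 4.4 m; q_3 = 0.267 × 1.64 × 4.4 = 1.927 m³/s
w_4 = (20.8 − 12.2)/2 = 4.3 m; q_4 = 0.229 × 1.25 × 4.3 = 1.231 m³/s
w_5 = (22.7 − 18.7)/2 = 2 m; q_5 = 0.250 × 0.79 × 2 = 0.3950 m³/s
w_6 = (22.7 − 20.8)/2 = 0.95 m; q_6 = 0.098 × 0.37 × 0.95 = 0.03445 m³/s
Q = Σ qᵢ = 6.872 m³/s

6.87 m³/s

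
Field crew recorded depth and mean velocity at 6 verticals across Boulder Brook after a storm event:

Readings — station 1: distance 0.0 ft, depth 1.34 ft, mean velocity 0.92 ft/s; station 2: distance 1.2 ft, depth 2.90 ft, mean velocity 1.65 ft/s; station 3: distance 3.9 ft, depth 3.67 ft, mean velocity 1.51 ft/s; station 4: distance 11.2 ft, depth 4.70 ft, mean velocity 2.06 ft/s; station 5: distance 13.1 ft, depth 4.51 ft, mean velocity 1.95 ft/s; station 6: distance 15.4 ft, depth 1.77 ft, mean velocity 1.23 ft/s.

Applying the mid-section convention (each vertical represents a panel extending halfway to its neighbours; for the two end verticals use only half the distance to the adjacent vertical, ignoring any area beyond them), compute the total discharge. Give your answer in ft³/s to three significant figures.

103 ft³/s

w_1 = (1.2 − 0.0)/2 = 0.6 ft; q_1 = 0.92 × 1.34 × 0.6 = 0.7397 ft³/s
w_2 = (3.9 − 0.0)/2 = 1.95 ft; q_2 = 1.65 × 2.90 × 1.95 = 9.331 ft³/s
w_3 = (11.2 − 1.2)/2 = 5 ft; q_3 = 1.51 × 3.67 × 5 = 27.71 ft³/s
w_4 = (13.1 − 3.9)/2 = 4.6 ft; q_4 = 2.06 × 4.70 × 4.6 = 44.54 ft³/s
w_5 = (15.4 − 11.2)/2 = 2.1 ft; q_5 = 1.95 × 4.51 × 2.1 = 18.47 ft³/s
w_6 = (15.4 − 13.1)/2 = 1.15 ft; q_6 = 1.23 × 1.77 × 1.15 = 2.504 ft³/s
Q = Σ qᵢ = 103.3 ft³/s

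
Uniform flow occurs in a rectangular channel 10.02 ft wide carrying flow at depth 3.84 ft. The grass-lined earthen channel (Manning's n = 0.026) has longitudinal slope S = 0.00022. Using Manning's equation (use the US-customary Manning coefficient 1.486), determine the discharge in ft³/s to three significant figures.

A = b·y = 10.02 × 3.84 = 38.48 ft²
P = b + 2y = 10.02 + 2×3.84 = 17.70 ft
R = A/P = 38.48/17.70 = 2.174 ft
Q = (1.486/n)·A·R^(2/3)·S^(1/2) = (1.486/0.026) × 38.48 × 2.174^(2/3) × 0.00022^(1/2) = 54.74 ft³/s

54.7 ft³/s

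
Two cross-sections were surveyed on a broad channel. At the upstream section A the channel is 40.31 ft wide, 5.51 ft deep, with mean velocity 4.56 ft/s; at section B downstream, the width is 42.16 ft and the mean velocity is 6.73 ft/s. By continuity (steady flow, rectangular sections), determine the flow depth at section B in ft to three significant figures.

3.57 ft

Q = A₁V₁ = (40.31×5.51) × 4.56 = 1013 ft³/s
d₂ = Q/(b₂ V₂) = 1013/(42.16×6.73) = 3.570 ft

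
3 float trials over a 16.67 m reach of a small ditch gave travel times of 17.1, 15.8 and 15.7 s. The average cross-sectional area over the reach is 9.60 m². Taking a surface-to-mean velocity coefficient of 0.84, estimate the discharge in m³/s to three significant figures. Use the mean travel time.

8.30 m³/s

t̄ = (17.1 + 15.8 + 15.7) / 3 = 16.2 s
v_surface = L / t̄ = 16.67 / 16.2 = 1.029 m/s
v_mean = 0.84 × 1.029 = 0.8644 m/s
Q = A × v_mean = 9.60 × 0.8644 = 8.298 m³/s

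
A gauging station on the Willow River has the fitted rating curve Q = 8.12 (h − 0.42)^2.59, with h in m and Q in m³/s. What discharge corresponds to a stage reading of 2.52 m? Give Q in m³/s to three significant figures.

55.5 m³/s

Q = 8.12 × (2.52 − 0.42)^2.59 = 8.12 × 2.1^2.59 = 55.48 m³/s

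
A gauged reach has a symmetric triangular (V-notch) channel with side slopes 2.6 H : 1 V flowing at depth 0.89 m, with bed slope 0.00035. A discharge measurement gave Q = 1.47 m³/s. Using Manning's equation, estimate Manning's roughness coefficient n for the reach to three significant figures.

A = z·y² = 2.6×0.89² = 2.059 m²
P = 2y√(1+z²) = 2×0.89×√(1+2.6²) = 4.959 m
R = A/P = 2.059/4.959 = 0.4153 m
n = (1/Q)·A·R^(2/3)·S^(1/2) = (1/1.47) × 2.059 × 0.5567 × 0.01871 = 0.01459

0.0146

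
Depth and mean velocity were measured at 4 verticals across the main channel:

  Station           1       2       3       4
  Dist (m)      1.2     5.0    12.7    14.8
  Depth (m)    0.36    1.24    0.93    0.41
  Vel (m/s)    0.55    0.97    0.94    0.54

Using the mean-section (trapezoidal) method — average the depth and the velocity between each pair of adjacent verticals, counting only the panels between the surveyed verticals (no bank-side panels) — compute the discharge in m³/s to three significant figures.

Panel 1-2: Δb = 3.8 m, d̄ = (0.36+1.24)/2 = 0.8, v̄ = (0.55+0.97)/2 = 0.76 → q = 3.8×0.8×0.76 = 2.310 m³/s
Panel 2-3: Δb = 7.7 m, d̄ = (1.24+0.93)/2 = 1.085, v̄ = (0.97+0.94)/2 = 0.955 → q = 7.7×1.085×0.955 = 7.979 m³/s
Panel 3-4: Δb = 2.1 m, d̄ = (0.93+0.41)/2 = 0.67, v̄ = (0.94+0.54)/2 = 0.74 → q = 2.1×0.67×0.74 = 1.041 m³/s
Q = Σ q = 11.33 m³/s

11.3 m³/s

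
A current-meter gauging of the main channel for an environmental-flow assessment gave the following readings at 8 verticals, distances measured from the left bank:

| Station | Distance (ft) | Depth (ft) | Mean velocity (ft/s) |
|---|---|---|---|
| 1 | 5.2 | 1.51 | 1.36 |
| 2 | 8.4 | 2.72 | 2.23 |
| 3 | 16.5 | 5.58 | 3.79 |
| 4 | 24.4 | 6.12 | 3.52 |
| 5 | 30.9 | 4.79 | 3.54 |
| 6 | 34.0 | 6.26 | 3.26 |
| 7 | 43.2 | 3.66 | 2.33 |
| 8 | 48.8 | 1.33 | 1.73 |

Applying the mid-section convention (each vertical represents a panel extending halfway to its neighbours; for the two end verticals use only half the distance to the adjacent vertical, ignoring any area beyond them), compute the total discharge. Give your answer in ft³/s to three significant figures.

w_1 = (8.4 − 5.2)/2 = 1.6 ft; q_1 = 1.36 × 1.51 × 1.6 = 3.286 ft³/s
w_2 = (16.5 − 5.2)/2 = 5.65 ft; q_2 = 2.23 × 2.72 × 5.65 = 34.27 ft³/s
w_3 = (24.4 − 8.4)/2 = 8 ft; q_3 = 3.79 × 5.58 × 8 = 169.2 ft³/s
w_4 = (30.9 − 16.5)/2 = 7.2 ft; q_4 = 3.52 × 6.12 × 7.2 = 155.1 ft³/s
w_5 = (34.0 − 24.4)/2 = 4.8 ft; q_5 = 3.54 × 4.79 × 4.8 = 81.39 ft³/s
w_6 = (43.2 − 30.9)/2 = 6.15 ft; q_6 = 3.26 × 6.26 × 6.15 = 125.5 ft³/s
w_7 = (48.8 − 34.0)/2 = 7.4 ft; q_7 = 2.33 × 3.66 × 7.4 = 63.11 ft³/s
w_8 = (48.8 − 43.2)/2 = 2.8 ft; q_8 = 1.73 × 1.33 × 2.8 = 6.443 ft³/s
Q = Σ qᵢ = 638.3 ft³/s

638 ft³/s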